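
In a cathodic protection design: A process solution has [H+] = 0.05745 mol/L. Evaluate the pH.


pH = −log10[H+]
pH = −log10(0.05745) = 1.24

1.24


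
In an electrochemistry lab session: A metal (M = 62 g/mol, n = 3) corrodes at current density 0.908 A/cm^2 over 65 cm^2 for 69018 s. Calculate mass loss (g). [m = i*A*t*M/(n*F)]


Apply Faraday's law: m = i*A*t*M / (n*F)
Total charge passed Q = i*A*t = 0.908*65*69018 = 4073442.36 C
m = Q*M/(n*F) = 4073442.36*62/(3*96485) = 872.514 g

872.514 g


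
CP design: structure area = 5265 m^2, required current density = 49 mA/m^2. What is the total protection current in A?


I = area * current density, then convert mA → A (÷1000)
I = 5265 * 49 / 1000 = 257.99 A

257.99 A


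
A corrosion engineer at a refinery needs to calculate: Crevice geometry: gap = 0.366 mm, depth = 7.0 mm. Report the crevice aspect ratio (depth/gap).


Aspect ratio = depth / gap
Ratio = 7.0 / 0.366 = 19.1

19.1


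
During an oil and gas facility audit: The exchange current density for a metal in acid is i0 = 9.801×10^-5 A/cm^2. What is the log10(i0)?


i0 = 9.801×10^-5 A/cm^2
log10(i0) = -4.009

-4.009


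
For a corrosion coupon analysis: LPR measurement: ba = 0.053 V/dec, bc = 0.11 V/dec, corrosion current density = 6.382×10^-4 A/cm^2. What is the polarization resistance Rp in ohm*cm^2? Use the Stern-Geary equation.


Apply the Stern-Geary equation: Rp = ba*bc / (2.303*icorr*(ba+bc))
ba*bc = 0.053*0.11 = 0.00583
ba+bc = 0.163; 2.303*icorr*(ba+bc) = 2.303*6.382×10^-4*0.163 = 2.3957326×10^-4
Rp = 0.00583 / 2.3957326×10^-4 = 24.33 ohm*cm^2

24.33 ohm*cm^2


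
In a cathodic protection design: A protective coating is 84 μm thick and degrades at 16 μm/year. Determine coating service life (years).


Service life = thickness / degradation rate
Life = 84 / 16 = 5.3 years

5.3 years


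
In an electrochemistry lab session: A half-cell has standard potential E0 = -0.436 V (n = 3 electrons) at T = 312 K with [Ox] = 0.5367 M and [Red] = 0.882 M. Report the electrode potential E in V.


Apply the Nernst equation: E = E0 + (RT/nF)*ln([Ox]/[Red])
Step 1: RT/nF = 8.314*312/(3*96485) = 0.00896156 V
Step 2: [Ox]/[Red] = 0.5367/0.882 = 0.608503
Step 3: ln(0.608503) = -0.496753
Step 4: correction = 0.00896156 * -0.496753 = -0.0045 V
E = -0.436 + -0.0045 = -0.4405 V

-0.4405 V


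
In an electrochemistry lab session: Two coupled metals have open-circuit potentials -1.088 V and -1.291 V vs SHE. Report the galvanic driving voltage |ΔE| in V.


Driving voltage is the absolute potential difference.
|ΔE| = |-1.088 − (-1.291)| = 0.203 V

0.203 V


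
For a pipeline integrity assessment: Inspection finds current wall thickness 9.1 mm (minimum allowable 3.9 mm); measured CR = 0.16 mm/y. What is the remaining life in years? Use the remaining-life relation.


Apply the remaining-life relation: RL = (t_current − t_min) / CR
RL = (9.1 − 3.9) / 0.16 = 5.2 / 0.16 = 32.5 years

32.5 years


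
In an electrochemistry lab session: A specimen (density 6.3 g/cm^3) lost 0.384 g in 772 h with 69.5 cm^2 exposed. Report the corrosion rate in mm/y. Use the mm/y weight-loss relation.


Apply the mm/y weight-loss relation: CR = 87600 * W / (D * A * T)
Numerator: 87600 * 0.384 = 33638.4
Denominator: 6.3 * 69.5 * 772 = 338020.2
CR = 33638.4 / 338020.2 = 0.0995 mm/y

0.0995 mm/y


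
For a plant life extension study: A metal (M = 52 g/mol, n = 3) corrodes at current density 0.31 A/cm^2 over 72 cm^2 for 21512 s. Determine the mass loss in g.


Apply Faraday's law: m = i*A*t*M / (n*F)
Total charge passed Q = i*A*t = 0.31*72*21512 = 480147.84 C
m = Q*M/(n*F) = 480147.84*52/(3*96485) = 86.258 g

86.258 g


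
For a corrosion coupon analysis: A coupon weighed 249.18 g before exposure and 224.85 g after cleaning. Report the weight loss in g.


Weight loss = initial − final
WL = 249.18 − 224.85 = 24.33 g

24.33 g


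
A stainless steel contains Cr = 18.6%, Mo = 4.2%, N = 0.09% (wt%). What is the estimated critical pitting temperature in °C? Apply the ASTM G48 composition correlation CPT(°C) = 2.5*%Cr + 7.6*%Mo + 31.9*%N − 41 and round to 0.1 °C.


Apply the ASTM G48 empirical CPT estimate: CPT(°C) = 2.5*%Cr + 7.6*%Mo + 31.9*%N − 41
2.5*18.6 = 46.5; 7.6*4.2 = 31.92; 31.9*0.09 = 2.871
CPT = 46.5 + 31.92 + 2.871 − 41 = 40.291 °C
Rounded to 0.1 °C: CPT ≈ 40.3 °C

40.3 °C


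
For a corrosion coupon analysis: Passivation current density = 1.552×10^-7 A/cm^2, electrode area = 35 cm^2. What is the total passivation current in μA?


I = i_pass * A, then convert A → μA (×10^6)
I = 1.552×10^-7 * 35 * 10^6 = 5.43 μA

5.43 μA


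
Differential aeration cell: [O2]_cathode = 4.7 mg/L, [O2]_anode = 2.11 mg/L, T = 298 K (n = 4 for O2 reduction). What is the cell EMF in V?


Apply the Nernst concentration-cell relation: E = (RT/nF)*ln(C_cathode/C_anode)
RT/nF = 8.314*298/(4*96485) = 0.00641958 V
ln(4.7/2.11) = 0.80087
E = 0.00641958 * 0.80087 = 0.00514 V

0.00514 V


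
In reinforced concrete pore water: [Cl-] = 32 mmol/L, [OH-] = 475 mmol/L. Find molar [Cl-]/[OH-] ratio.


Threshold parameter = [Cl-] / [OH-] (molar basis; both in mmol/L, so units cancel)
Ratio = 32 / 475 = 0.07

0.07


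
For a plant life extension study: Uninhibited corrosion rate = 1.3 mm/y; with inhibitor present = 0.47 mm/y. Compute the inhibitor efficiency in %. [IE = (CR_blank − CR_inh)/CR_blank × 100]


Apply the inhibitor-efficiency definition: IE = (CR_blank − CR_inh)/CR_blank × 100
IE = (1.3 − 0.47) / 1.3 × 100
IE = 0.83 / 1.3 × 100 = 63.8 %

63.8 %


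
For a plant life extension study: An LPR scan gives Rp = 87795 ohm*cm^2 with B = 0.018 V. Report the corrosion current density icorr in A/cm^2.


Apply the Stern-Geary relation: icorr = B / Rp
icorr = 0.018 / 87795 = 2.05×10^-7 A/cm^2

2.05×10^-7 A/cm^2


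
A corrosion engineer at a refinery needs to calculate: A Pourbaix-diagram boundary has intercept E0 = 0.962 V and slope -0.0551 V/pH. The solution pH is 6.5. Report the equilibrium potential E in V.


Apply the Pourbaix line equation: E = E0 + slope*pH
E = 0.962 + (-0.0551)*6.5 = 0.962 + (-0.35815) = 0.60385 V
Rounded to 4 decimal places: E = 0.6039 V

0.6039 V


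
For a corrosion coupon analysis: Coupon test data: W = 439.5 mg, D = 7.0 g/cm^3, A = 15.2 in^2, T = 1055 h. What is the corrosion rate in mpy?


Apply the mpy weight-loss relation: CR = 534 * W / (D * A * T)
Numerator: 534 * 439.5 = 234693.0
Denominator: 7.0 * 15.2 * 1055 = 112252.0
CR = 234693.0 / 112252.0 = 2.0908 mpy

2.0908 mpy


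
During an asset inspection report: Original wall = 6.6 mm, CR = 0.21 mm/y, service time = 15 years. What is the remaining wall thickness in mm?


Remaining wall = original − CR × time
t = 6.6 − 0.21*15 = 6.6 − 3.15 = 3.45 mm

3.45 mm


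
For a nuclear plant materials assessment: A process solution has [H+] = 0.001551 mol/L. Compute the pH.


pH = −log10[H+]
pH = −log10(0.001551) = 2.81

2.81


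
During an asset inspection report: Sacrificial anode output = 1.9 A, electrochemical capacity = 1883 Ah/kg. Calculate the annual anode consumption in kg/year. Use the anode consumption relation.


Annual consumption = current * hours per year / capacity
Rate = 1.9 * 8760 / 1883 = 8.8 kg/year

8.8 kg/year


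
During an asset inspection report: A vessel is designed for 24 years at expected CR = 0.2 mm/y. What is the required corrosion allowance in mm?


Corrosion allowance = CR × design life
CA = 0.2 * 24 = 4.8 mm

4.8 mm


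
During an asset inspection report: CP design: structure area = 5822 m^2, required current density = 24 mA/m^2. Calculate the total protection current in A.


I = area * current density, then convert mA → A (÷1000)
I = 5822 * 24 / 1000 = 139.73 A

139.73 A


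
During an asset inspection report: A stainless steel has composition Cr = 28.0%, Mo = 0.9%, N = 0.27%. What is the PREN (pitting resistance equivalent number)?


Apply the PREN formula: PREN = Cr + 3.3*Mo + 16*N
PREN = 28.0 + 3.3*0.9 + 16*0.27
PREN = 28.0 + 2.97 + 4.32 = 35.29

35.29


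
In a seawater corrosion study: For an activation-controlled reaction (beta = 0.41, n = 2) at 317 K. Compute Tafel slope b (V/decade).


Apply the Tafel slope relation: b = 2.303*R*T/(beta*n*F)
Numerator: 2.303 * 8.314 * 317 = 6069.64
Denominator: 0.41 * 2 * 96485 = 79117.7
b = 6069.64 / 79117.7 = 0.0767 V/decade

0.0767 V/decade


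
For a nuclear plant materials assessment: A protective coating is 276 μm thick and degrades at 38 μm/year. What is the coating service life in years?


Service life = thickness / degradation rate
Life = 276 / 38 = 7.3 years

7.3 years


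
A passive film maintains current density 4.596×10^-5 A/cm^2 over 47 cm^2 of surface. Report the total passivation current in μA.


I = i_pass * A, then convert A → μA (×10^6)
I = 4.596×10^-5 * 47 * 10^6 = 2160.12 μA

2160.12 μA


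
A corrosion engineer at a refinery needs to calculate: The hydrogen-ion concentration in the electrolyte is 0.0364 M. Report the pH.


pH = −log10[H+]
pH = −log10(0.0364) = 1.44

1.44


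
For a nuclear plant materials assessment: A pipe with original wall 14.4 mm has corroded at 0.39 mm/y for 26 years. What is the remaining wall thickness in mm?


Remaining wall = original − CR × time
t = 14.4 − 0.39*26 = 14.4 − 10.14 = 4.26 mm

4.26 mm


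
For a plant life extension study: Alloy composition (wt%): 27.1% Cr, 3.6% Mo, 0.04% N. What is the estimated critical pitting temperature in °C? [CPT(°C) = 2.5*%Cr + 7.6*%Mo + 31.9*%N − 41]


Apply the ASTM G48 empirical CPT estimate: CPT(°C) = 2.5*%Cr + 7.6*%Mo + 31.9*%N − 41
2.5*27.1 = 67.75; 7.6*3.6 = 27.36; 31.9*0.04 = 1.276
CPT = 67.75 + 27.36 + 1.276 − 41 = 55.386 °C
Rounded to 0.1 °C: CPT ≈ 55.4 °C

55.4 °C


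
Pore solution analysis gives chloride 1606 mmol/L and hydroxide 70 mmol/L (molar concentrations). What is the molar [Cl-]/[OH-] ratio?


Threshold parameter = [Cl-] / [OH-] (molar basis; both in mmol/L, so units cancel)
Ratio = 1606 / 70 = 22.94

22.94


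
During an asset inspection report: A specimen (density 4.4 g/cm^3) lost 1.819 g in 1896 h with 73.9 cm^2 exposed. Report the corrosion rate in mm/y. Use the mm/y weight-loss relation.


Apply the mm/y weight-loss relation: CR = 87600 * W / (D * A * T)
Numerator: 87600 * 1.819 = 159344.4
Denominator: 4.4 * 73.9 * 1896 = 616503.36
CR = 159344.4 / 616503.36 = 0.258465 mm/y

0.258465 mm/y


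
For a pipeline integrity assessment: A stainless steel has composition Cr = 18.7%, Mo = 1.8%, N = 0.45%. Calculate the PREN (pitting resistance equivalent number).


Apply the PREN formula: PREN = Cr + 3.3*Mo + 16*N
PREN = 18.7 + 3.3*1.8 + 16*0.45
PREN = 18.7 + 5.94 + 7.2 = 31.84

31.84


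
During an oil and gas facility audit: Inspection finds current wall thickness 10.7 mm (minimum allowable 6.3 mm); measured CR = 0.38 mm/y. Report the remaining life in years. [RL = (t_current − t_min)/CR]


Apply the remaining-life relation: RL = (t_current − t_min) / CR
RL = (10.7 − 6.3) / 0.38 = 4.4 / 0.38 = 11.6 years

11.6 years


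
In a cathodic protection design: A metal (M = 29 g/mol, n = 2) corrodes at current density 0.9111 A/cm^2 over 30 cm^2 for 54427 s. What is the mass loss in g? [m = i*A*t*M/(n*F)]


Apply Faraday's law: m = i*A*t*M / (n*F)
Total charge passed Q = i*A*t = 0.9111*30*54427 = 1487653.191 C
m = Q*M/(n*F) = 1487653.191*29/(2*96485) = 223.5681 g

223.5681 g


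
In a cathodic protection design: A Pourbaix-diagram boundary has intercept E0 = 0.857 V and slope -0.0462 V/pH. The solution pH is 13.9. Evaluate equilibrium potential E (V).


Apply the Pourbaix line equation: E = E0 + slope*pH
E = 0.857 + (-0.0462)*13.9 = 0.857 + (-0.64218) = 0.21482 V
Rounded to 3 decimal places: E = 0.215 V

0.215 V


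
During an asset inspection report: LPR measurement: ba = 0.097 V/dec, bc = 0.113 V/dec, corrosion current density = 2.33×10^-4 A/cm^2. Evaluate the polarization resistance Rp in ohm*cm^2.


Apply the Stern-Geary equation: Rp = ba*bc / (2.303*icorr*(ba+bc))
ba*bc = 0.097*0.113 = 0.010961
ba+bc = 0.21; 2.303*icorr*(ba+bc) = 2.303*2.33×10^-4*0.21 = 1.1268579×10^-4
Rp = 0.010961 / 1.1268579×10^-4 = 97.27 ohm*cm^2

97.27 ohm*cm^2


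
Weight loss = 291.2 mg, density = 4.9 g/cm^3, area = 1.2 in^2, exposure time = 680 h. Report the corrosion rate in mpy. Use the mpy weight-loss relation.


Apply the mpy weight-loss relation: CR = 534 * W / (D * A * T)
Numerator: 534 * 291.2 = 155500.8
Denominator: 4.9 * 1.2 * 680 = 3998.4
CR = 155500.8 / 3998.4 = 38.891 mpy

38.891 mpy


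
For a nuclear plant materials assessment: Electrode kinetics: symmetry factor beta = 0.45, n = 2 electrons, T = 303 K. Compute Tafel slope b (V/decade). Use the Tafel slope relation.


Apply the Tafel slope relation: b = 2.303*R*T/(beta*n*F)
Numerator: 2.303 * 8.314 * 303 = 5801.58
Denominator: 0.45 * 2 * 96485 = 86836.5
b = 5801.58 / 86836.5 = 0.0668 V/decade

0.0668 V/decade


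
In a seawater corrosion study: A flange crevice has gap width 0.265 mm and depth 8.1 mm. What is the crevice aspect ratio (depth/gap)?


Aspect ratio = depth / gap
Ratio = 8.1 / 0.265 = 30.6

30.6


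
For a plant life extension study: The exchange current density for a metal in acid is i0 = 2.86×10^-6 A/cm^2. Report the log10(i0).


i0 = 2.86×10^-6 A/cm^2
log10(i0) = -5.544

-5.544


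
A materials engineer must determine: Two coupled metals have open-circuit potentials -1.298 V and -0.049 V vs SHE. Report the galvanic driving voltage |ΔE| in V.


Driving voltage is the absolute potential difference.
|ΔE| = |-1.298 − (-0.049)| = 1.249 V

1.249 V


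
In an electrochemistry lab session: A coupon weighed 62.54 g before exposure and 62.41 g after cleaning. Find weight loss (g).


Weight loss = initial − final
WL = 62.54 − 62.41 = 0.13 g

0.13 g


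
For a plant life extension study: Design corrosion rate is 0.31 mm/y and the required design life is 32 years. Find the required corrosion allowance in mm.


Corrosion allowance = CR × design life
CA = 0.31 * 32 = 9.92 mm

9.92 mm


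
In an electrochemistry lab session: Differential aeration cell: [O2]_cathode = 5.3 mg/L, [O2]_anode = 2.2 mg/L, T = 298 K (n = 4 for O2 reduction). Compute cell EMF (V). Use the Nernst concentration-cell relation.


Apply the Nernst concentration-cell relation: E = (RT/nF)*ln(C_cathode/C_anode)
RT/nF = 8.314*298/(4*96485) = 0.00641958 V
ln(5.3/2.2) = 0.87925
E = 0.00641958 * 0.87925 = 0.00564 V

0.00564 V


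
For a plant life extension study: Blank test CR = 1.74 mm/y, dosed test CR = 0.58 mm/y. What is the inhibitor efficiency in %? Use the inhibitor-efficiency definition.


Apply the inhibitor-efficiency definition: IE = (CR_blank − CR_inh)/CR_blank × 100
IE = (1.74 − 0.58) / 1.74 × 100
IE = 1.16 / 1.74 × 100 = 66.7 %

66.7 %


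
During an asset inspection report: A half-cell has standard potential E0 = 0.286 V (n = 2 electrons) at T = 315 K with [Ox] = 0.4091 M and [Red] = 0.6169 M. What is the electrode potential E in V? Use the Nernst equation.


Apply the Nernst equation: E = E0 + (RT/nF)*ln([Ox]/[Red])
Step 1: RT/nF = 8.314*315/(2*96485) = 0.01357159 V
Step 2: [Ox]/[Red] = 0.4091/0.6169 = 0.663154
Step 3: ln(0.663154) = -0.410748
Step 4: correction = 0.01357159 * -0.410748 = -0.0056 V
E = 0.286 + -0.0056 = 0.2804 V

0.2804 V


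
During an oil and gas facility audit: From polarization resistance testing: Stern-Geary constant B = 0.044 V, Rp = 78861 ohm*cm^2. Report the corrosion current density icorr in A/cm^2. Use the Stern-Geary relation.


Apply the Stern-Geary relation: icorr = B / Rp
icorr = 0.044 / 78861 = 5.579×10^-7 A/cm^2

5.579×10^-7 A/cm^2


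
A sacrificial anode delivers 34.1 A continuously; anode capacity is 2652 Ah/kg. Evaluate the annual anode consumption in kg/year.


Annual consumption = current * hours per year / capacity
Rate = 34.1 * 8760 / 2652 = 112.6 kg/year

112.6 kg/year


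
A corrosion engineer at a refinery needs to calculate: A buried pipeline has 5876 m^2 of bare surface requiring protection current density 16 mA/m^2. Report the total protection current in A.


I = area * current density, then convert mA → A (÷1000)
I = 5876 * 16 / 1000 = 94.02 A

94.02 A


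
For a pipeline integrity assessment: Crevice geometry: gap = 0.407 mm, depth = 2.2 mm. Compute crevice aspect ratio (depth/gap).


Aspect ratio = depth / gap
Ratio = 2.2 / 0.407 = 5.4

5.4


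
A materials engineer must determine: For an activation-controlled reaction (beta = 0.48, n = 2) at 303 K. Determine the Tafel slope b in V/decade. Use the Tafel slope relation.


Apply the Tafel slope relation: b = 2.303*R*T/(beta*n*F)
Numerator: 2.303 * 8.314 * 303 = 5801.58
Denominator: 0.48 * 2 * 96485 = 92625.6
b = 5801.58 / 92625.6 = 0.063 V/decade

0.063 V/decade


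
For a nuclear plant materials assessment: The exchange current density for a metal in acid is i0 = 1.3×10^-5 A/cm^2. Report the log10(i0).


i0 = 1.3×10^-5 A/cm^2
log10(i0) = -4.886

-4.886


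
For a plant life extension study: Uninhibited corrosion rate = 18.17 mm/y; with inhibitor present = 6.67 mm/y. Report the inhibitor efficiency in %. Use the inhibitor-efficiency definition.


Apply the inhibitor-efficiency definition: IE = (CR_blank − CR_inh)/CR_blank × 100
IE = (18.17 − 6.67) / 18.17 × 100
IE = 11.5 / 18.17 × 100 = 63.3 %

63.3 %


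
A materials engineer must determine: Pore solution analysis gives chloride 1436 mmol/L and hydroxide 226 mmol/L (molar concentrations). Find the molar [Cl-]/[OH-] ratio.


Threshold parameter = [Cl-] / [OH-] (molar basis; both in mmol/L, so units cancel)
Ratio = 1436 / 226 = 6.35

6.35


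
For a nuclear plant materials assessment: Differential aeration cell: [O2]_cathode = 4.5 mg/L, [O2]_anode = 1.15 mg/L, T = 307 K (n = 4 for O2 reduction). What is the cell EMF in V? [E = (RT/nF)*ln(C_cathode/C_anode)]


Apply the Nernst concentration-cell relation: E = (RT/nF)*ln(C_cathode/C_anode)
RT/nF = 8.314*307/(4*96485) = 0.00661346 V
ln(4.5/1.15) = 1.36432
E = 0.00661346 * 1.36432 = 0.00902 V

0.00902 V


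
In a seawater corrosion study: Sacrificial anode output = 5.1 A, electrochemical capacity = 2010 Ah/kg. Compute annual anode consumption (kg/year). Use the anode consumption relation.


Annual consumption = current * hours per year / capacity
Rate = 5.1 * 8760 / 2010 = 22.2 kg/year

22.2 kg/year


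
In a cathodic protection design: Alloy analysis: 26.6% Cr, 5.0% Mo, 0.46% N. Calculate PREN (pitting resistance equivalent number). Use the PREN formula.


Apply the PREN formula: PREN = Cr + 3.3*Mo + 16*N
PREN = 26.6 + 3.3*5.0 + 16*0.46
PREN = 26.6 + 16.5 + 7.36 = 50.46

50.46


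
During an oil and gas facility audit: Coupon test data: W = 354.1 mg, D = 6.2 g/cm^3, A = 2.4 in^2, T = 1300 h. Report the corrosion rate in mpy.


Apply the mpy weight-loss relation: CR = 534 * W / (D * A * T)
Numerator: 534 * 354.1 = 189089.4
Denominator: 6.2 * 2.4 * 1300 = 19344.0
CR = 189089.4 / 19344.0 = 9.7751 mpy

9.7751 mpy


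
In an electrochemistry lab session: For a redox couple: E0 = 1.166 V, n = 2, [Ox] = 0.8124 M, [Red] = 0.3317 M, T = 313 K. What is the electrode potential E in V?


Apply the Nernst equation: E = E0 + (RT/nF)*ln([Ox]/[Red])
Step 1: RT/nF = 8.314*313/(2*96485) = 0.01348542 V
Step 2: [Ox]/[Red] = 0.8124/0.3317 = 2.449201
Step 3: ln(2.449201) = 0.895762
Step 4: correction = 0.01348542 * 0.895762 = 0.012 V
E = 1.166 + 0.012 = 1.178 V

1.178 V


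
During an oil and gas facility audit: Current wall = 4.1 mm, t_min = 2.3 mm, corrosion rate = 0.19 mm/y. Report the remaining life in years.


Apply the remaining-life relation: RL = (t_current − t_min) / CR
RL = (4.1 − 2.3) / 0.19 = 1.8 / 0.19 = 9.5 years

9.5 years


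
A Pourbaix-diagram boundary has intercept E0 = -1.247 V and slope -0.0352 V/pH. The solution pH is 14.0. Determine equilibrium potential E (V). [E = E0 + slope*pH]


Apply the Pourbaix line equation: E = E0 + slope*pH
E = -1.247 + (-0.0352)*14.0 = -1.247 + (-0.4928) = -1.7398 V
Rounded to 4 decimal places: E = -1.7398 V

-1.7398 V


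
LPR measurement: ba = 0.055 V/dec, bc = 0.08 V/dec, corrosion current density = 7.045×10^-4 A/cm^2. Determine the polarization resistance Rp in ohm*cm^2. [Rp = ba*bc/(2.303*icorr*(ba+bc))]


Apply the Stern-Geary equation: Rp = ba*bc / (2.303*icorr*(ba+bc))
ba*bc = 0.055*0.08 = 0.0044
ba+bc = 0.135; 2.303*icorr*(ba+bc) = 2.303*7.045×10^-4*0.135 = 2.1903257×10^-4
Rp = 0.0044 / 2.1903257×10^-4 = 20.1 ohm*cm^2

20.1 ohm*cm^2


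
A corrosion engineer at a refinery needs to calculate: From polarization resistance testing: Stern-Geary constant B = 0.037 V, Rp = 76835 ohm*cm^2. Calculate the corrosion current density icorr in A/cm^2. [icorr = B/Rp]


Apply the Stern-Geary relation: icorr = B / Rp
icorr = 0.037 / 76835 = 4.816×10^-7 A/cm^2

4.816×10^-7 A/cm^2


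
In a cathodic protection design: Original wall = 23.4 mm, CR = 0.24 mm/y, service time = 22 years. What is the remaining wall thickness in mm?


Remaining wall = original − CR × time
t = 23.4 − 0.24*22 = 23.4 − 5.28 = 18.12 mm

18.12 mm


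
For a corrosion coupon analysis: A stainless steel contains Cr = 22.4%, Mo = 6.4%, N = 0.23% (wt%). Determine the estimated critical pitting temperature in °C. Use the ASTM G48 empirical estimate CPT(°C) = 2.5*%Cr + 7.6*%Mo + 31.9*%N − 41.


Apply the ASTM G48 empirical CPT estimate: CPT(°C) = 2.5*%Cr + 7.6*%Mo + 31.9*%N − 41
2.5*22.4 = 56; 7.6*6.4 = 48.64; 31.9*0.23 = 7.337
CPT = 56 + 48.64 + 7.337 − 41 = 70.977 °C
Rounded to 0.1 °C: CPT ≈ 71.0 °C

71.0 °C


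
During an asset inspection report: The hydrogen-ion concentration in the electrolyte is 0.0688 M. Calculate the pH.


pH = −log10[H+]
pH = −log10(0.0688) = 1.16

1.16


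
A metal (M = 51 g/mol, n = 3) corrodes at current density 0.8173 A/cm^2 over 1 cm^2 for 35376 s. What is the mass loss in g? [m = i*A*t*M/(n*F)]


Apply Faraday's law: m = i*A*t*M / (n*F)
Total charge passed Q = i*A*t = 0.8173*1*35376 = 28912.8048 C
m = Q*M/(n*F) = 28912.8048*51/(3*96485) = 5.09424 g

5.09424 g


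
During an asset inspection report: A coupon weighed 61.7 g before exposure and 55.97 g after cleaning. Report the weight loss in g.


Weight loss = initial − final
WL = 61.7 − 55.97 = 5.73 g

5.73 g


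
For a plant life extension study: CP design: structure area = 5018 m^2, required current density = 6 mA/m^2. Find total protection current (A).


I = area * current density, then convert mA → A (÷1000)
I = 5018 * 6 / 1000 = 30.11 A

30.11 A


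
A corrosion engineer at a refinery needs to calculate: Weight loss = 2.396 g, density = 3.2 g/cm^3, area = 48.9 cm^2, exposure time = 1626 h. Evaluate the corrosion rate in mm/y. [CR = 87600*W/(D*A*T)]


Apply the mm/y weight-loss relation: CR = 87600 * W / (D * A * T)
Numerator: 87600 * 2.396 = 209889.6
Denominator: 3.2 * 48.9 * 1626 = 254436.48
CR = 209889.6 / 254436.48 = 0.8249 mm/y

0.8249 mm/y


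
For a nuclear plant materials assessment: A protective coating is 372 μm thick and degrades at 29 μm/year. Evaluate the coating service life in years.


Service life = thickness / degradation rate
Life = 372 / 29 = 12.8 years

12.8 years


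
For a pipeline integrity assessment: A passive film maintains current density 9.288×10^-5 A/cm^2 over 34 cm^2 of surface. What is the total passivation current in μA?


I = i_pass * A, then convert A → μA (×10^6)
I = 9.288×10^-5 * 34 * 10^6 = 3157.92 μA

3157.92 μA


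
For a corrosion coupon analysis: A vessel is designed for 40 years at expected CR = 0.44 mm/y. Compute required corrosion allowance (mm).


Corrosion allowance = CR × design life
CA = 0.44 * 40 = 17.6 mm

17.6 mm


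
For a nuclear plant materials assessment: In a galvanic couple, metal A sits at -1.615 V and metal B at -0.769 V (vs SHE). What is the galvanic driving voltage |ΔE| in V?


Driving voltage is the absolute potential difference.
|ΔE| = |-1.615 − (-0.769)| = 0.846 V

0.846 V


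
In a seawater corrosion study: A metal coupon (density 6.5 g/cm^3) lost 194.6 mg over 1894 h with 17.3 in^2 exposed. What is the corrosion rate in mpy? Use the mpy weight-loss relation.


Apply the mpy weight-loss relation: CR = 534 * W / (D * A * T)
Numerator: 534 * 194.6 = 103916.4
Denominator: 6.5 * 17.3 * 1894 = 212980.3
CR = 103916.4 / 212980.3 = 0.48792 mpy

0.48792 mpy


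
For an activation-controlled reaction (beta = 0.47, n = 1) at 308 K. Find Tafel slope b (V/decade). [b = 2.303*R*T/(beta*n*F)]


Apply the Tafel slope relation: b = 2.303*R*T/(beta*n*F)
Numerator: 2.303 * 8.314 * 308 = 5897.32
Denominator: 0.47 * 1 * 96485 = 45347.95
b = 5897.32 / 45347.95 = 0.13 V/decade

0.13 V/decade


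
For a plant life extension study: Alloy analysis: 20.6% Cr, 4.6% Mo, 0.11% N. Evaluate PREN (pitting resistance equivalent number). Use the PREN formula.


Apply the PREN formula: PREN = Cr + 3.3*Mo + 16*N
PREN = 20.6 + 3.3*4.6 + 16*0.11
PREN = 20.6 + 15.18 + 1.76 = 37.54

37.54


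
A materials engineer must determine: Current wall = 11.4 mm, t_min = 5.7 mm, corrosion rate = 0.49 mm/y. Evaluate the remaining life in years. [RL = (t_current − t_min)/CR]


Apply the remaining-life relation: RL = (t_current − t_min) / CR
RL = (11.4 − 5.7) / 0.49 = 5.7 / 0.49 = 11.6 years

11.6 years


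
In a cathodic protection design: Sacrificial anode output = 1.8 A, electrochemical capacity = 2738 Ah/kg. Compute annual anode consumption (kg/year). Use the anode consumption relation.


Annual consumption = current * hours per year / capacity
Rate = 1.8 * 8760 / 2738 = 5.8 kg/year

5.8 kg/year


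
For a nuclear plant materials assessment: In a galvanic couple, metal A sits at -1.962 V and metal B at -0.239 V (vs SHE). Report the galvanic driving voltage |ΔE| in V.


Driving voltage is the absolute potential difference.
|ΔE| = |-1.962 − (-0.239)| = 1.723 V

1.723 V


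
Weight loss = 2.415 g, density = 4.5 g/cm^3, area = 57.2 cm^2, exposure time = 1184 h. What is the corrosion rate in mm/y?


Apply the mm/y weight-loss relation: CR = 87600 * W / (D * A * T)
Numerator: 87600 * 2.415 = 211554.0
Denominator: 4.5 * 57.2 * 1184 = 304761.6
CR = 211554.0 / 304761.6 = 0.694162 mm/y

0.694162 mm/y


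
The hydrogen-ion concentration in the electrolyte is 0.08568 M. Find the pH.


pH = −log10[H+]
pH = −log10(0.08568) = 1.07

1.07


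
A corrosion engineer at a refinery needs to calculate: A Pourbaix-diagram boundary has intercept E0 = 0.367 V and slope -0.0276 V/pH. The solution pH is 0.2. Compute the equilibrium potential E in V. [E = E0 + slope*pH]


Apply the Pourbaix line equation: E = E0 + slope*pH
E = 0.367 + (-0.0276)*0.2 = 0.367 + (-0.00552) = 0.36148 V
Rounded to 3 decimal places: E = 0.361 V

0.361 V


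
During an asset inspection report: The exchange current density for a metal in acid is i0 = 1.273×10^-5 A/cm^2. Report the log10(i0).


i0 = 1.273×10^-5 A/cm^2
log10(i0) = -4.895

-4.895


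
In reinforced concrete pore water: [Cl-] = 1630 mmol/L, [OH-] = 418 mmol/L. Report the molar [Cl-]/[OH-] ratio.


Threshold parameter = [Cl-] / [OH-] (molar basis; both in mmol/L, so units cancel)
Ratio = 1630 / 418 = 3.9

3.9


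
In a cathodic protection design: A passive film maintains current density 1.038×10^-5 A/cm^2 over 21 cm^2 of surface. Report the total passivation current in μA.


I = i_pass * A, then convert A → μA (×10^6)
I = 1.038×10^-5 * 21 * 10^6 = 217.98 μA

217.98 μA


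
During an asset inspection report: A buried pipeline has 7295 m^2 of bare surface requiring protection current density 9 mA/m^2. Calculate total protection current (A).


I = area * current density, then convert mA → A (÷1000)
I = 7295 * 9 / 1000 = 65.66 A

65.66 A


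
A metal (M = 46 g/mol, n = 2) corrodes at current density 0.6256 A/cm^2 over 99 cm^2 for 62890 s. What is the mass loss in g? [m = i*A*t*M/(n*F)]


Apply Faraday's law: m = i*A*t*M / (n*F)
Total charge passed Q = i*A*t = 0.6256*99*62890 = 3895054.416 C
m = Q*M/(n*F) = 3895054.416*46/(2*96485) = 928.49926 g

928.49926 g


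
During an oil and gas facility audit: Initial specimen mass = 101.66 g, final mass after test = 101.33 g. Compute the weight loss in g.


Weight loss = initial − final
WL = 101.66 − 101.33 = 0.33 g

0.33 g


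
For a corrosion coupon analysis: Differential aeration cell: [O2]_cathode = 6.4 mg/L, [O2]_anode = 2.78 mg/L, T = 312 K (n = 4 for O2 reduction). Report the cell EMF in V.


Apply the Nernst concentration-cell relation: E = (RT/nF)*ln(C_cathode/C_anode)
RT/nF = 8.314*312/(4*96485) = 0.00672117 V
ln(6.4/2.78) = 0.83385
E = 0.00672117 * 0.83385 = 0.0056 V

0.0056 V


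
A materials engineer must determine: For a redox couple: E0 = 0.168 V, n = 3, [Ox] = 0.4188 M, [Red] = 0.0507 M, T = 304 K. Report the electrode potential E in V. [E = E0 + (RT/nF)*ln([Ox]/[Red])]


Apply the Nernst equation: E = E0 + (RT/nF)*ln([Ox]/[Red])
Step 1: RT/nF = 8.314*304/(3*96485) = 0.00873178 V
Step 2: [Ox]/[Red] = 0.4188/0.0507 = 8.260355
Step 3: ln(8.260355) = 2.111468
Step 4: correction = 0.00873178 * 2.111468 = 0.0184 V
E = 0.168 + 0.0184 = 0.1864 V

0.1864 V


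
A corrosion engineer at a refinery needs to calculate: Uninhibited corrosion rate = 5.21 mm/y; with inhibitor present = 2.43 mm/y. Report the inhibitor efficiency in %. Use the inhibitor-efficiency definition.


Apply the inhibitor-efficiency definition: IE = (CR_blank − CR_inh)/CR_blank × 100
IE = (5.21 − 2.43) / 5.21 × 100
IE = 2.78 / 5.21 × 100 = 53.4 %

53.4 %


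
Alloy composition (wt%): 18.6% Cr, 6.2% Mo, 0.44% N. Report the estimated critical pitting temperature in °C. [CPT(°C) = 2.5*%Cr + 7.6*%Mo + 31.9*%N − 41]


Apply the ASTM G48 empirical CPT estimate: CPT(°C) = 2.5*%Cr + 7.6*%Mo + 31.9*%N − 41
2.5*18.6 = 46.5; 7.6*6.2 = 47.12; 31.9*0.44 = 14.036
CPT = 46.5 + 47.12 + 14.036 − 41 = 66.656 °C
Rounded to 0.1 °C: CPT ≈ 66.7 °C

66.7 °C


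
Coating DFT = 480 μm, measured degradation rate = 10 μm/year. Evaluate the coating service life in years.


Service life = thickness / degradation rate
Life = 480 / 10 = 48.0 years

48.0 years


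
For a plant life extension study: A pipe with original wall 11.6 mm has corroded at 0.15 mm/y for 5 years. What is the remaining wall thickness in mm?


Remaining wall = original − CR × time
t = 11.6 − 0.15*5 = 11.6 − 0.75 = 10.85 mm

10.85 mm


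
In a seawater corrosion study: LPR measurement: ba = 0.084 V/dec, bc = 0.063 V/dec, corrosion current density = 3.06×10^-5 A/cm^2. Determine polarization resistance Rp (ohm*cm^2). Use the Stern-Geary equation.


Apply the Stern-Geary equation: Rp = ba*bc / (2.303*icorr*(ba+bc))
ba*bc = 0.084*0.063 = 0.005292
ba+bc = 0.147; 2.303*icorr*(ba+bc) = 2.303*3.06×10^-5*0.147 = 1.0359355×10^-5
Rp = 0.005292 / 1.0359355×10^-5 = 510.84 ohm*cm^2

510.84 ohm*cm^2


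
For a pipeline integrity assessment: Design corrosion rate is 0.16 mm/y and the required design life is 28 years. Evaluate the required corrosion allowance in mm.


Corrosion allowance = CR × design life
CA = 0.16 * 28 = 4.48 mm

4.48 mm


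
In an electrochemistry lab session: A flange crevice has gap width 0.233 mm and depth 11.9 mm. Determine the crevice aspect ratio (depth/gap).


Aspect ratio = depth / gap
Ratio = 11.9 / 0.233 = 51.1

51.1


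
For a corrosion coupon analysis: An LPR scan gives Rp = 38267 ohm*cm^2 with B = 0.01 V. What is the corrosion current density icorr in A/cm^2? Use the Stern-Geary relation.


Apply the Stern-Geary relation: icorr = B / Rp
icorr = 0.01 / 38267 = 2.613×10^-7 A/cm^2

2.613×10^-7 A/cm^2


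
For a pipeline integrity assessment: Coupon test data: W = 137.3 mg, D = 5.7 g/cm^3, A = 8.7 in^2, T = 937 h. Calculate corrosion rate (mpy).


Apply the mpy weight-loss relation: CR = 534 * W / (D * A * T)
Numerator: 534 * 137.3 = 73318.2
Denominator: 5.7 * 8.7 * 937 = 46465.83
CR = 73318.2 / 46465.83 = 1.5779 mpy

1.5779 mpy


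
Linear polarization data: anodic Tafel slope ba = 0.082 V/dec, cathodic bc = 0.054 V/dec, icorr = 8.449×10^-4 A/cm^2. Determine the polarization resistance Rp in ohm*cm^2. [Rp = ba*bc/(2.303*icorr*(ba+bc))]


Apply the Stern-Geary equation: Rp = ba*bc / (2.303*icorr*(ba+bc))
ba*bc = 0.082*0.054 = 0.004428
ba+bc = 0.136; 2.303*icorr*(ba+bc) = 2.303*8.449×10^-4*0.136 = 2.6462944×10^-4
Rp = 0.004428 / 2.6462944×10^-4 = 16.7 ohm*cm^2

16.7 ohm*cm^2


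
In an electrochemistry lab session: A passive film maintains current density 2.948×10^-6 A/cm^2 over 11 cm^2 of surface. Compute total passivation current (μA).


I = i_pass * A, then convert A → μA (×10^6)
I = 2.948×10^-6 * 11 * 10^6 = 32.43 μA

32.43 μA


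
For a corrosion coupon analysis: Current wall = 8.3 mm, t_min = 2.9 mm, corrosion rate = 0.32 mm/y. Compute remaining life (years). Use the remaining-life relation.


Apply the remaining-life relation: RL = (t_current − t_min) / CR
RL = (8.3 − 2.9) / 0.32 = 5.4 / 0.32 = 16.9 years

16.9 years


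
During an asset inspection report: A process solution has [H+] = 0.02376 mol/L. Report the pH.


pH = −log10[H+]
pH = −log10(0.02376) = 1.62

1.62


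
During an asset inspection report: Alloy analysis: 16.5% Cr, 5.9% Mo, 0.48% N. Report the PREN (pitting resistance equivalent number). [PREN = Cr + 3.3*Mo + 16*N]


Apply the PREN formula: PREN = Cr + 3.3*Mo + 16*N
PREN = 16.5 + 3.3*5.9 + 16*0.48
PREN = 16.5 + 19.47 + 7.68 = 43.65

43.65


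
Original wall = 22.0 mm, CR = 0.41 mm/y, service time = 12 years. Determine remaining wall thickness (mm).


Remaining wall = original − CR × time
t = 22.0 − 0.41*12 = 22.0 − 4.92 = 17.08 mm

17.08 mm


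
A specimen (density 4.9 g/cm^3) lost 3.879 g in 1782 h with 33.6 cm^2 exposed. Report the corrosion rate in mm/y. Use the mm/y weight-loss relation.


Apply the mm/y weight-loss relation: CR = 87600 * W / (D * A * T)
Numerator: 87600 * 3.879 = 339800.4
Denominator: 4.9 * 33.6 * 1782 = 293388.48
CR = 339800.4 / 293388.48 = 1.158193 mm/y

1.158193 mm/y


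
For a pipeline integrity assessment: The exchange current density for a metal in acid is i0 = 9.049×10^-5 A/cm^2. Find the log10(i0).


i0 = 9.049×10^-5 A/cm^2
log10(i0) = -4.043

-4.043


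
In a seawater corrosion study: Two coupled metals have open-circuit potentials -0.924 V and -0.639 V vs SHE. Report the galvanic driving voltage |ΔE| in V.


Driving voltage is the absolute potential difference.
|ΔE| = |-0.924 − (-0.639)| = 0.285 V

0.285 V


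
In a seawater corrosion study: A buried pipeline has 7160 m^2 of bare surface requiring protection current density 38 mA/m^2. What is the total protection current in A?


I = area * current density, then convert mA → A (÷1000)
I = 7160 * 38 / 1000 = 272.08 A

272.08 A


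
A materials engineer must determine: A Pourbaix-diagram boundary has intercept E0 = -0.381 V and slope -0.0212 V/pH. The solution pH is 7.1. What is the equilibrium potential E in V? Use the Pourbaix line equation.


Apply the Pourbaix line equation: E = E0 + slope*pH
E = -0.381 + (-0.0212)*7.1 = -0.381 + (-0.15052) = -0.53152 V
Rounded to 3 decimal places: E = -0.532 V

-0.532 V


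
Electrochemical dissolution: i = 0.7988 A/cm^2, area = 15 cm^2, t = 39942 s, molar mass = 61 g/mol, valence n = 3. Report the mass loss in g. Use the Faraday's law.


Apply Faraday's law: m = i*A*t*M / (n*F)
Total charge passed Q = i*A*t = 0.7988*15*39942 = 478585.044 C
m = Q*M/(n*F) = 478585.044*61/(3*96485) = 100.857 g

100.857 g


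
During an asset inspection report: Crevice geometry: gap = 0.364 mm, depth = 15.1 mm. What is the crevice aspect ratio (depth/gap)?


Aspect ratio = depth / gap
Ratio = 15.1 / 0.364 = 41.5

41.5


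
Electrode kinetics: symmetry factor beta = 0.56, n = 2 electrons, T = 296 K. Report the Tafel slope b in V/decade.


Apply the Tafel slope relation: b = 2.303*R*T/(beta*n*F)
Numerator: 2.303 * 8.314 * 296 = 5667.55
Denominator: 0.56 * 2 * 96485 = 108063.2
b = 5667.55 / 108063.2 = 0.052 V/decade

0.052 V/decade


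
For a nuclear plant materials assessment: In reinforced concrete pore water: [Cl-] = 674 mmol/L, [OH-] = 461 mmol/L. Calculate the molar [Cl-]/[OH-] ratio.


Threshold parameter = [Cl-] / [OH-] (molar basis; both in mmol/L, so units cancel)
Ratio = 674 / 461 = 1.46

1.46


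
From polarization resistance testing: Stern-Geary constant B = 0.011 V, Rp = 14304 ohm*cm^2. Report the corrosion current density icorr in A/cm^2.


Apply the Stern-Geary relation: icorr = B / Rp
icorr = 0.011 / 14304 = 7.69×10^-7 A/cm^2

7.69×10^-7 A/cm^2


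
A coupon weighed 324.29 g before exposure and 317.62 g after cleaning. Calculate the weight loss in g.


Weight loss = initial − final
WL = 324.29 − 317.62 = 6.67 g

6.67 g


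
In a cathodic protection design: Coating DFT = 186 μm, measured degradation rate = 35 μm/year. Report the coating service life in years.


Service life = thickness / degradation rate
Life = 186 / 35 = 5.3 years

5.3 years


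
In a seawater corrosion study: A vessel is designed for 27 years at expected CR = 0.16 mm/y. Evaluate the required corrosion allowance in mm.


Corrosion allowance = CR × design life
CA = 0.16 * 27 = 4.32 mm

4.32 mm


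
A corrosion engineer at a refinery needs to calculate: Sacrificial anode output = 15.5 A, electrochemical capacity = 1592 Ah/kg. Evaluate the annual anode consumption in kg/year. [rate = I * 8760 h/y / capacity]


Annual consumption = current * hours per year / capacity
Rate = 15.5 * 8760 / 1592 = 85.3 kg/year

85.3 kg/year


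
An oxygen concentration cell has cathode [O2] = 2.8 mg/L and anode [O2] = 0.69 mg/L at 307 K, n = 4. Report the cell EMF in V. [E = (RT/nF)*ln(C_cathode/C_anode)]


Apply the Nernst concentration-cell relation: E = (RT/nF)*ln(C_cathode/C_anode)
RT/nF = 8.314*307/(4*96485) = 0.00661346 V
ln(2.8/0.69) = 1.40068
E = 0.00661346 * 1.40068 = 0.00926 V

0.00926 V


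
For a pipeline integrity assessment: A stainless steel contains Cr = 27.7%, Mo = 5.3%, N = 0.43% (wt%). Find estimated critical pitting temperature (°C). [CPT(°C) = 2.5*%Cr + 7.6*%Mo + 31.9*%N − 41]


Apply the ASTM G48 empirical CPT estimate: CPT(°C) = 2.5*%Cr + 7.6*%Mo + 31.9*%N − 41
2.5*27.7 = 69.25; 7.6*5.3 = 40.28; 31.9*0.43 = 13.717
CPT = 69.25 + 40.28 + 13.717 − 41 = 82.247 °C
Rounded to 0.1 °C: CPT ≈ 82.2 °C

82.2 °C


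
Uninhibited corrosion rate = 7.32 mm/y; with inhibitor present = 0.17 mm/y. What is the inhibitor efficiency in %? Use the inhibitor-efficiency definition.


Apply the inhibitor-efficiency definition: IE = (CR_blank − CR_inh)/CR_blank × 100
IE = (7.32 − 0.17) / 7.32 × 100
IE = 7.15 / 7.32 × 100 = 97.7 %

97.7 %


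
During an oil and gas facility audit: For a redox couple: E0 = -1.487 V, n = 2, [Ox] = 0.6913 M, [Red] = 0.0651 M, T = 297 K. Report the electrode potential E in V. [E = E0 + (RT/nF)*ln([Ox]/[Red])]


Apply the Nernst equation: E = E0 + (RT/nF)*ln([Ox]/[Red])
Step 1: RT/nF = 8.314*297/(2*96485) = 0.01279607 V
Step 2: [Ox]/[Red] = 0.6913/0.0651 = 10.619048
Step 3: ln(10.619048) = 2.362649
Step 4: correction = 0.01279607 * 2.362649 = 0.03 V
E = -1.487 + 0.03 = -1.457 V

-1.457 V


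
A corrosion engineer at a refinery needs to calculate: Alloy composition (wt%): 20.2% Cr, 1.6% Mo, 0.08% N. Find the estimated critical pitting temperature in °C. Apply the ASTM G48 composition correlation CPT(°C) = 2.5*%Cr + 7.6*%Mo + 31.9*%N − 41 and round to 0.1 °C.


Apply the ASTM G48 empirical CPT estimate: CPT(°C) = 2.5*%Cr + 7.6*%Mo + 31.9*%N − 41
2.5*20.2 = 50.5; 7.6*1.6 = 12.16; 31.9*0.08 = 2.552
CPT = 50.5 + 12.16 + 2.552 − 41 = 24.212 °C
Rounded to 0.1 °C: CPT ≈ 24.2 °C

24.2 °C
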